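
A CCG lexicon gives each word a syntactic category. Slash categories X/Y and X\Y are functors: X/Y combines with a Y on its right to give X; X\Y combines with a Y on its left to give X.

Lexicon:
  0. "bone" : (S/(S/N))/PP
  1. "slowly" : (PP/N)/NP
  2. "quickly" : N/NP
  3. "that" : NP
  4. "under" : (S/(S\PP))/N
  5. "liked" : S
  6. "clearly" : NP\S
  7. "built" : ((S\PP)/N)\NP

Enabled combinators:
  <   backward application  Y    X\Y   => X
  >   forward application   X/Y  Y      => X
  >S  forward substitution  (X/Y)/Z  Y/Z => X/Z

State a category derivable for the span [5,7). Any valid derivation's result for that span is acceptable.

[0,8] S   >
  [0,4] S/(S/N)   >
    [0,1] "bone" : (S/(S/N))/PP
    [1,4] PP   >
      [1,3] PP/NP   >S
        [1,2] "slowly" : (PP/N)/NP
        [2,3] "quickly" : N/NP
      [3,4] "that" : NP
  [4,8] S/N   >S
    [4,5] "under" : (S/(S\PP))/N
    [5,8] (S\PP)/N   <
      [5,7] NP   <
        [5,6] "liked" : S
        [6,7] "clearly" : NP\S
      [7,8] "built" : ((S\PP)/N)\NP

NP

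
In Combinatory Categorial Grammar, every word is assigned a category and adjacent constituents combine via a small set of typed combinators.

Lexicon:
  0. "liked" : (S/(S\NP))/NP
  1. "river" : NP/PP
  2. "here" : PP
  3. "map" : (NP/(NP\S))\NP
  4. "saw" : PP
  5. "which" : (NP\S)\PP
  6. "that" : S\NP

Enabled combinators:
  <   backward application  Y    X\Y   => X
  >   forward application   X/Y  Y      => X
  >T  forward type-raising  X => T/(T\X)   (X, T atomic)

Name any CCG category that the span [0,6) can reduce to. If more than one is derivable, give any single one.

S/(S\NP)

[0,7] S   >
  [0,6] S/(S\NP)   >
    [0,1] "liked" : (S/(S\NP))/NP
    [1,6] NP   >
      [1,4] NP/(NP\S)   <
        [1,3] NP   >
          [1,2] "river" : NP/PP
          [2,3] "here" : PP
        [3,4] "map" : (NP/(NP\S))\NP
      [4,6] NP\S   <
        [4,5] "saw" : PP
        [5,6] "which" : (NP\S)\PP
  [6,7] "that" : S\NP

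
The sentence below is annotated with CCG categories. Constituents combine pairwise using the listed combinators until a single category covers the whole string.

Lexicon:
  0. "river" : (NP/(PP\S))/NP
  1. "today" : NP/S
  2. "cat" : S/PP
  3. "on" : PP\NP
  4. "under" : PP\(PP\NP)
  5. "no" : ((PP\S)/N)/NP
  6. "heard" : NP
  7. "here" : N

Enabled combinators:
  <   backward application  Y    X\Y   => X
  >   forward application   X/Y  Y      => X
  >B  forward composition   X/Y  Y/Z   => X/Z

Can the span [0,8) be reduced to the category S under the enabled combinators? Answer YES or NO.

(NP/(PP\S))/NP NP/S S/PP PP\NP PP\(PP\NP) ((PP\S)/N)/NP NP N
CKY chart[0,8] = {NP}; S ∉ chart

NO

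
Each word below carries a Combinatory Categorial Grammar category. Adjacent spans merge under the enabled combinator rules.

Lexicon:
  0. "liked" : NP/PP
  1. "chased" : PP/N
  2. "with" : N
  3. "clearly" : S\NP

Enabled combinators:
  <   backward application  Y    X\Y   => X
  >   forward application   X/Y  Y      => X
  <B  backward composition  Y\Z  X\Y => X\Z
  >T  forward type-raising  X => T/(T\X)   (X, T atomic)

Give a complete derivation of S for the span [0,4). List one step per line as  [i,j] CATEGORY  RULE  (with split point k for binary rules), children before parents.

[0,1] NP/PP  lex  "liked"
[1,2] PP/N  lex  "chased"
[2,3] N  lex  "with"
[1,3] PP  >  k=2
[0,3] NP  >  k=1
[3,4] S\NP  lex  "clearly"
[0,4] S  <  k=3

[0,4] S   <
  [0,3] NP   >
    [0,1] "liked" : NP/PP
    [1,3] PP   >
      [1,2] "chased" : PP/N
      [2,3] "with" : N
  [3,4] "clearly" : S\NP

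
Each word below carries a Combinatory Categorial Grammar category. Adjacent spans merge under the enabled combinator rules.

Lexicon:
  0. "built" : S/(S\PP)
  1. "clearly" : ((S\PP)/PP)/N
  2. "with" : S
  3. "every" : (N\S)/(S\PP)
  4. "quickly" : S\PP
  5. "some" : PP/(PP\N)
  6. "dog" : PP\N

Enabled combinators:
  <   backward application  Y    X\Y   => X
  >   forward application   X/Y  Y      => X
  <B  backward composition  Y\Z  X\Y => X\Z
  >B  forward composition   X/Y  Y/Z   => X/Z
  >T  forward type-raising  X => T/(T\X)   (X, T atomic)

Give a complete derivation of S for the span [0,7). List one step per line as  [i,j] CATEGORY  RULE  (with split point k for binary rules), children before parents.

[0,7] S   >
  [0,1] "built" : S/(S\PP)
  [1,7] S\PP   >
    [1,5] (S\PP)/PP   >
      [1,2] "clearly" : ((S\PP)/PP)/N
      [2,5] N   >
        [2,3] N/(N\S)   >T
          [2,3] "with" : S
        [3,5] N\S   >
          [3,4] "every" : (N\S)/(S\PP)
          [4,5] "quickly" : S\PP
    [5,7] PP   >
      [5,6] "some" : PP/(PP\N)
      [6,7] "dog" : PP\N

[0,1] S/(S\PP)  lex  "built"
[1,2] ((S\PP)/PP)/N  lex  "clearly"
[2,3] S  lex  "with"
[2,3] N/(N\S)  >T
[3,4] (N\S)/(S\PP)  lex  "every"
[4,5] S\PP  lex  "quickly"
[3,5] N\S  >  k=4
[2,5] N  >  k=3
[1,5] (S\PP)/PP  >  k=2
[5,6] PP/(PP\N)  lex  "some"
[6,7] PP\N  lex  "dog"
[5,7] PP  >  k=6
[1,7] S\PP  >  k=5
[0,7] S  >  k=1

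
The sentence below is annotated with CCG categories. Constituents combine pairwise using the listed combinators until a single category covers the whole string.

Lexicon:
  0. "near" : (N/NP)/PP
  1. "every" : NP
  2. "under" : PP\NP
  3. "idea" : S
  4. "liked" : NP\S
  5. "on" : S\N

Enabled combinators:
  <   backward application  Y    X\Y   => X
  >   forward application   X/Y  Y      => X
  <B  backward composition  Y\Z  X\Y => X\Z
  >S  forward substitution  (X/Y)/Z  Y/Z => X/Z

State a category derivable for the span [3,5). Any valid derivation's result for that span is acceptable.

NP

[0,6] S   <
  [0,5] N   >
    [0,3] N/NP   >
      [0,1] "near" : (N/NP)/PP
      [1,3] PP   <
        [1,2] "every" : NP
        [2,3] "under" : PP\NP
    [3,5] NP   <
      [3,4] "idea" : S
      [4,5] "liked" : NP\S
  [5,6] "on" : S\N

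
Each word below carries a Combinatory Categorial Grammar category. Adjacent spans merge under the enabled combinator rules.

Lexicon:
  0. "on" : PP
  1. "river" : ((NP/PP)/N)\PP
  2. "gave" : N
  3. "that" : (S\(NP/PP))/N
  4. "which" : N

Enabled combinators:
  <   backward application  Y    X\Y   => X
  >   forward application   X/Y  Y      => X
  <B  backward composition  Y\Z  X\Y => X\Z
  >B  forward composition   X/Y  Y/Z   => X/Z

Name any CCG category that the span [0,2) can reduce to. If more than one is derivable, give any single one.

[0,5] S   <
  [0,3] NP/PP   >
    [0,2] (NP/PP)/N   <
      [0,1] "on" : PP
      [1,2] "river" : ((NP/PP)/N)\PP
    [2,3] "gave" : N
  [3,5] S\(NP/PP)   >
    [3,4] "that" : (S\(NP/PP))/N
    [4,5] "which" : N

(NP/PP)/N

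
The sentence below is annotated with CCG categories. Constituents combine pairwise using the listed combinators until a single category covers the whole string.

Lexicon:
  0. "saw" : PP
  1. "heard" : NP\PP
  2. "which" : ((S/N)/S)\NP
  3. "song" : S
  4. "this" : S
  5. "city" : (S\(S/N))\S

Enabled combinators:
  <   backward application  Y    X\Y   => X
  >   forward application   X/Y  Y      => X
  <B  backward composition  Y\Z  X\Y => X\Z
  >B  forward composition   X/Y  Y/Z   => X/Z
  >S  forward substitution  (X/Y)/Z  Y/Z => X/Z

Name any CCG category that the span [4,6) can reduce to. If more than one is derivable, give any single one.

S\(S/N)

[0,6] S   <
  [0,4] S/N   >
    [0,3] (S/N)/S   <
      [0,2] NP   <
        [0,1] "saw" : PP
        [1,2] "heard" : NP\PP
      [2,3] "which" : ((S/N)/S)\NP
    [3,4] "song" : S
  [4,6] S\(S/N)   <
    [4,5] "this" : S
    [5,6] "city" : (S\(S/N))\S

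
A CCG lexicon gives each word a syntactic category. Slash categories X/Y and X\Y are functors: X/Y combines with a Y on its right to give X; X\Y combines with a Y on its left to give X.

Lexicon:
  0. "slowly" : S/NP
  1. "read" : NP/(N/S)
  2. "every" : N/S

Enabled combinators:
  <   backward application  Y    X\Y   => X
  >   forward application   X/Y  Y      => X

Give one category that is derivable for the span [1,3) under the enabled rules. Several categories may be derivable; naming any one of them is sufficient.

NP

[0,3] S   >
  [0,1] "slowly" : S/NP
  [1,3] NP   >
    [1,2] "read" : NP/(N/S)
    [2,3] "every" : N/S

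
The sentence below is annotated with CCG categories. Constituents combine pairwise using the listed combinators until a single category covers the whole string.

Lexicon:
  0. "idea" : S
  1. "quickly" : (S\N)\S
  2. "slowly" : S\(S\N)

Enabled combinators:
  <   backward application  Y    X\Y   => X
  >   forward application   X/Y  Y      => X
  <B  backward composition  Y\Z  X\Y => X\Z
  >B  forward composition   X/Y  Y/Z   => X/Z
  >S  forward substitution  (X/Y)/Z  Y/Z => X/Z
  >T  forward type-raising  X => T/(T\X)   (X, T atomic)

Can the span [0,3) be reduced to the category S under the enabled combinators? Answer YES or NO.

[0,3] S   <
  [0,2] S\N   <
    [0,1] "idea" : S
    [1,2] "quickly" : (S\N)\S
  [2,3] "slowly" : S\(S\N)

YES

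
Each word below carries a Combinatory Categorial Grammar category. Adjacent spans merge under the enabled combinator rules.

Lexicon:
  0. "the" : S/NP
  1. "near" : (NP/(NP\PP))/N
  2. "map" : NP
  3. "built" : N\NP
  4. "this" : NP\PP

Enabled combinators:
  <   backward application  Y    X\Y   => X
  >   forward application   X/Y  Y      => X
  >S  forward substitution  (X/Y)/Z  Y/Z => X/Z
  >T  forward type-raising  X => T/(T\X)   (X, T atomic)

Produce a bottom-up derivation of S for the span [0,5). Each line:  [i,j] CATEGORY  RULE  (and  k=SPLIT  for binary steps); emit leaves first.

[0,5] S   >
  [0,1] "the" : S/NP
  [1,5] NP   >
    [1,4] NP/(NP\PP)   >
      [1,2] "near" : (NP/(NP\PP))/N
      [2,4] N   <
        [2,3] "map" : NP
        [3,4] "built" : N\NP
    [4,5] "this" : NP\PP

[0,1] S/NP  lex  "the"
[1,2] (NP/(NP\PP))/N  lex  "near"
[2,3] NP  lex  "map"
[3,4] N\NP  lex  "built"
[2,4] N  <  k=3
[1,4] NP/(NP\PP)  >  k=2
[4,5] NP\PP  lex  "this"
[1,5] NP  >  k=4
[0,5] S  >  k=1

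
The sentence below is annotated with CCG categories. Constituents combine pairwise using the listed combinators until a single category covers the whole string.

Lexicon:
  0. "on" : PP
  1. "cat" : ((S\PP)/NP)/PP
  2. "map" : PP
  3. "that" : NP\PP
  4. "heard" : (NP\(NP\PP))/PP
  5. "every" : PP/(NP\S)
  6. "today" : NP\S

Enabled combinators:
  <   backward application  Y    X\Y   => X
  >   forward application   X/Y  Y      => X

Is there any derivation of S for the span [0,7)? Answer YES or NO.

[0,7] S   <
  [0,1] "on" : PP
  [1,7] S\PP   >
    [1,3] (S\PP)/NP   >
      [1,2] "cat" : ((S\PP)/NP)/PP
      [2,3] "map" : PP
    [3,7] NP   <
      [3,4] "that" : NP\PP
      [4,7] NP\(NP\PP)   >
        [4,5] "heard" : (NP\(NP\PP))/PP
        [5,7] PP   >
          [5,6] "every" : PP/(NP\S)
          [6,7] "today" : NP\S

YES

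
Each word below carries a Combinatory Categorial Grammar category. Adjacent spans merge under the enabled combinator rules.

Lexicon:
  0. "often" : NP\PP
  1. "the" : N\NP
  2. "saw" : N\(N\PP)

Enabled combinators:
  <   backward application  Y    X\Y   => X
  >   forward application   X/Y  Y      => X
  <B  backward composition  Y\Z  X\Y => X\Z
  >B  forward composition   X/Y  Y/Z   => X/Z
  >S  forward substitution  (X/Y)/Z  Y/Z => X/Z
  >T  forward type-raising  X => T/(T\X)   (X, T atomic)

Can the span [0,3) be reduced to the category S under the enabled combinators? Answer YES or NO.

NO

NP\PP N\NP N\(N\PP)
CKY chart[0,3] = {N, N/(N\N), NP/(NP\N), PP/(PP\N), S/(S\N)}; S ∉ chart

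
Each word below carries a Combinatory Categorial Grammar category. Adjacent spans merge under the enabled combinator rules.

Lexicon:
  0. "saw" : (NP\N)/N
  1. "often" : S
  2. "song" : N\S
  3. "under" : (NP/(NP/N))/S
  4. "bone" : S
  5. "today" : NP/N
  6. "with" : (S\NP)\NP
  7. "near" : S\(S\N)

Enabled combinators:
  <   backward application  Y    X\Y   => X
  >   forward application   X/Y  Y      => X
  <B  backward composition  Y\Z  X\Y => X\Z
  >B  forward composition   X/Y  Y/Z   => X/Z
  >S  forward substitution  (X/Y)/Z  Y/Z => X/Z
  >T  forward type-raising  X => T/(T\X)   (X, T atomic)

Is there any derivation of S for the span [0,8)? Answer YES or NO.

YES

[0,8] S   <
  [0,7] S\N   <B
    [0,3] NP\N   >
      [0,1] "saw" : (NP\N)/N
      [1,3] N   <
        [1,2] "often" : S
        [2,3] "song" : N\S
    [3,7] S\NP   <
      [3,6] NP   >
        [3,5] NP/(NP/N)   >
          [3,4] "under" : (NP/(NP/N))/S
          [4,5] "bone" : S
        [5,6] "today" : NP/N
      [6,7] "with" : (S\NP)\NP
  [7,8] "near" : S\(S\N)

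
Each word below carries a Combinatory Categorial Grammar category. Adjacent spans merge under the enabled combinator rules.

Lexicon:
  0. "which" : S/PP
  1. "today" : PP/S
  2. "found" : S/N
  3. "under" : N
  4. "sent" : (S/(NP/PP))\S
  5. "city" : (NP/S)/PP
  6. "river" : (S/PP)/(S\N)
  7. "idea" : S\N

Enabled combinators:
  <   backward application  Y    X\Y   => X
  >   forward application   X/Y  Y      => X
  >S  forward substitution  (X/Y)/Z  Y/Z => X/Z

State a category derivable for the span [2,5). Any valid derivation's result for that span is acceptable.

[0,8] S   >
  [0,1] "which" : S/PP
  [1,8] PP   >
    [1,2] "today" : PP/S
    [2,8] S   >
      [2,5] S/(NP/PP)   <
        [2,4] S   >
          [2,3] "found" : S/N
          [3,4] "under" : N
        [4,5] "sent" : (S/(NP/PP))\S
      [5,8] NP/PP   >S
        [5,6] "city" : (NP/S)/PP
        [6,8] S/PP   >
          [6,7] "river" : (S/PP)/(S\N)
          [7,8] "idea" : S\N

S/(NP/PP)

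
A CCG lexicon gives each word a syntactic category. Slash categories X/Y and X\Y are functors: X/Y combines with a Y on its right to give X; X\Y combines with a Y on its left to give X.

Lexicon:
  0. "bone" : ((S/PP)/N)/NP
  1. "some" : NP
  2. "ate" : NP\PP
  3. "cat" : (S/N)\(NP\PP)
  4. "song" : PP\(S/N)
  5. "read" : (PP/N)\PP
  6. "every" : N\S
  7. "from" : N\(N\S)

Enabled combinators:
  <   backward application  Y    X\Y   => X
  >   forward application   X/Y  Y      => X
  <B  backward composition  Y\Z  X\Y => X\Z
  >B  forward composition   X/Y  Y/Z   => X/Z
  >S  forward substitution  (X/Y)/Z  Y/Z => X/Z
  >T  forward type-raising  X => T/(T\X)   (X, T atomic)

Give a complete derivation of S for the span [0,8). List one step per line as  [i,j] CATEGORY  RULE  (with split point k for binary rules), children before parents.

[0,8] S   >
  [0,6] S/N   >S
    [0,2] (S/PP)/N   >
      [0,1] "bone" : ((S/PP)/N)/NP
      [1,2] "some" : NP
    [2,6] PP/N   <
      [2,5] PP   <
        [2,4] S/N   <
          [2,3] "ate" : NP\PP
          [3,4] "cat" : (S/N)\(NP\PP)
        [4,5] "song" : PP\(S/N)
      [5,6] "read" : (PP/N)\PP
  [6,8] N   <
    [6,7] "every" : N\S
    [7,8] "from" : N\(N\S)

[0,1] ((S/PP)/N)/NP  lex  "bone"
[1,2] NP  lex  "some"
[0,2] (S/PP)/N  >  k=1
[2,3] NP\PP  lex  "ate"
[3,4] (S/N)\(NP\PP)  lex  "cat"
[2,4] S/N  <  k=3
[4,5] PP\(S/N)  lex  "song"
[2,5] PP  <  k=4
[5,6] (PP/N)\PP  lex  "read"
[2,6] PP/N  <  k=5
[0,6] S/N  >S  k=2
[6,7] N\S  lex  "every"
[7,8] N\(N\S)  lex  "from"
[6,8] N  <  k=7
[0,8] S  >  k=6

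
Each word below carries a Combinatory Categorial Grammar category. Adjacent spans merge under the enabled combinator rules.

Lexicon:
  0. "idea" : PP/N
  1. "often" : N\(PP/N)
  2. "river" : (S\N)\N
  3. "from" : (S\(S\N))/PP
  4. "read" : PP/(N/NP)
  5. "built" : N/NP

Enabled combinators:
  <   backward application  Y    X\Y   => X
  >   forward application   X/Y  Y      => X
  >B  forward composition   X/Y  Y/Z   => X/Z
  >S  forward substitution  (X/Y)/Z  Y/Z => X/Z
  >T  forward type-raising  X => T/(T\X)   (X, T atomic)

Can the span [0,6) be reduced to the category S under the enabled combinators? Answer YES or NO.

YES

[0,6] S   <
  [0,3] S\N   <
    [0,2] N   <
      [0,1] "idea" : PP/N
      [1,2] "often" : N\(PP/N)
    [2,3] "river" : (S\N)\N
  [3,6] S\(S\N)   >
    [3,4] "from" : (S\(S\N))/PP
    [4,6] PP   >
      [4,5] "read" : PP/(N/NP)
      [5,6] "built" : N/NP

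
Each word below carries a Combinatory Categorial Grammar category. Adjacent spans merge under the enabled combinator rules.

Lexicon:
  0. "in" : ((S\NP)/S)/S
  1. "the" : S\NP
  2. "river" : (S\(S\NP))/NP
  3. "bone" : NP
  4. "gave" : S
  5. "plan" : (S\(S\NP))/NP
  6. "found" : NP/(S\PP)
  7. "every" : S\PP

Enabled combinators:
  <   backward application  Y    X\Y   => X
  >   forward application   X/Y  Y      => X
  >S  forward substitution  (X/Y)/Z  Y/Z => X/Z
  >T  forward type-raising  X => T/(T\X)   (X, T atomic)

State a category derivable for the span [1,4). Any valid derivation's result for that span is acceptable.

[0,8] S   <
  [0,5] S\NP   >
    [0,4] (S\NP)/S   >
      [0,1] "in" : ((S\NP)/S)/S
      [1,4] S   <
        [1,2] "the" : S\NP
        [2,4] S\(S\NP)   >
          [2,3] "river" : (S\(S\NP))/NP
          [3,4] "bone" : NP
    [4,5] "gave" : S
  [5,8] S\(S\NP)   >
    [5,6] "plan" : (S\(S\NP))/NP
    [6,8] NP   >
      [6,7] "found" : NP/(S\PP)
      [7,8] "every" : S\PP

S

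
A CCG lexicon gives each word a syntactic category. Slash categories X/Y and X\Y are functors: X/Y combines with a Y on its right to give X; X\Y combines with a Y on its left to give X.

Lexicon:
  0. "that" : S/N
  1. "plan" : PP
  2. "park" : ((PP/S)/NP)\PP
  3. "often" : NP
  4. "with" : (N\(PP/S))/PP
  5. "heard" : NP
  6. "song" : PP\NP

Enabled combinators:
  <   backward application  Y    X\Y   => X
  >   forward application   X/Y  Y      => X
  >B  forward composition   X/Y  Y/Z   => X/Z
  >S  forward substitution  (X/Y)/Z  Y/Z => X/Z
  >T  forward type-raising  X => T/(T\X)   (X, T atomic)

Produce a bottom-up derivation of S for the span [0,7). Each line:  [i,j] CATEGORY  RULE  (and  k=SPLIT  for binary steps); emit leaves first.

[0,1] S/N  lex  "that"
[1,2] PP  lex  "plan"
[2,3] ((PP/S)/NP)\PP  lex  "park"
[1,3] (PP/S)/NP  <  k=2
[3,4] NP  lex  "often"
[1,4] PP/S  >  k=3
[4,5] (N\(PP/S))/PP  lex  "with"
[5,6] NP  lex  "heard"
[6,7] PP\NP  lex  "song"
[5,7] PP  <  k=6
[4,7] N\(PP/S)  >  k=5
[1,7] N  <  k=4
[0,7] S  >  k=1

[0,7] S   >
  [0,1] "that" : S/N
  [1,7] N   <
    [1,4] PP/S   >
      [1,3] (PP/S)/NP   <
        [1,2] "plan" : PP
        [2,3] "park" : ((PP/S)/NP)\PP
      [3,4] "often" : NP
    [4,7] N\(PP/S)   >
      [4,5] "with" : (N\(PP/S))/PP
      [5,7] PP   <
        [5,6] "heard" : NP
        [6,7] "song" : PP\NP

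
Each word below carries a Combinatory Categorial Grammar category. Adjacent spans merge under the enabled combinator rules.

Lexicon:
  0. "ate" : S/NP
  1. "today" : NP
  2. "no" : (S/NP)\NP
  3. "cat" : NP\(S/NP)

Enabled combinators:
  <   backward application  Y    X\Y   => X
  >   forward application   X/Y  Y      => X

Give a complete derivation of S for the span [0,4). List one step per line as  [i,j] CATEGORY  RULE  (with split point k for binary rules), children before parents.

[0,4] S   >
  [0,1] "ate" : S/NP
  [1,4] NP   <
    [1,3] S/NP   <
      [1,2] "today" : NP
      [2,3] "no" : (S/NP)\NP
    [3,4] "cat" : NP\(S/NP)

[0,1] S/NP  lex  "ate"
[1,2] NP  lex  "today"
[2,3] (S/NP)\NP  lex  "no"
[1,3] S/NP  <  k=2
[3,4] NP\(S/NP)  lex  "cat"
[1,4] NP  <  k=3
[0,4] S  >  k=1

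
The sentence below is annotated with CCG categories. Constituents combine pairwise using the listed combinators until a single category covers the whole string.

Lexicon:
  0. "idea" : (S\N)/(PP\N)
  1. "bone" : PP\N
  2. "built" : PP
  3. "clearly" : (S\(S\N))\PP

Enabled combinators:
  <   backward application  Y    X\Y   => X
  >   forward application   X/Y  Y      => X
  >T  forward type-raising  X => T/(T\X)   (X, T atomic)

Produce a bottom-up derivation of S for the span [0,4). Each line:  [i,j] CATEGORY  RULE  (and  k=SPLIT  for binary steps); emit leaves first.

[0,4] S   <
  [0,2] S\N   >
    [0,1] "idea" : (S\N)/(PP\N)
    [1,2] "bone" : PP\N
  [2,4] S\(S\N)   <
    [2,3] "built" : PP
    [3,4] "clearly" : (S\(S\N))\PP

[0,1] (S\N)/(PP\N)  lex  "idea"
[1,2] PP\N  lex  "bone"
[0,2] S\N  >  k=1
[2,3] PP  lex  "built"
[3,4] (S\(S\N))\PP  lex  "clearly"
[2,4] S\(S\N)  <  k=3
[0,4] S  <  k=2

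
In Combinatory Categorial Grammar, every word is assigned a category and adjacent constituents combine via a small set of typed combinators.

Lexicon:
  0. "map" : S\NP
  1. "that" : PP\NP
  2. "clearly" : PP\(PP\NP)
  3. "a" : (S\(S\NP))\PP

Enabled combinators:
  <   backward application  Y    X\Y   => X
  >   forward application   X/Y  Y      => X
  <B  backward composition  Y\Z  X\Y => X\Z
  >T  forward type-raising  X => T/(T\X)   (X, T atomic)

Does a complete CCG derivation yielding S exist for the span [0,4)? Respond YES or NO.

[0,4] S   <
  [0,1] "map" : S\NP
  [1,4] S\(S\NP)   <
    [1,3] PP   <
      [1,2] "that" : PP\NP
      [2,3] "clearly" : PP\(PP\NP)
    [3,4] "a" : (S\(S\NP))\PP

YES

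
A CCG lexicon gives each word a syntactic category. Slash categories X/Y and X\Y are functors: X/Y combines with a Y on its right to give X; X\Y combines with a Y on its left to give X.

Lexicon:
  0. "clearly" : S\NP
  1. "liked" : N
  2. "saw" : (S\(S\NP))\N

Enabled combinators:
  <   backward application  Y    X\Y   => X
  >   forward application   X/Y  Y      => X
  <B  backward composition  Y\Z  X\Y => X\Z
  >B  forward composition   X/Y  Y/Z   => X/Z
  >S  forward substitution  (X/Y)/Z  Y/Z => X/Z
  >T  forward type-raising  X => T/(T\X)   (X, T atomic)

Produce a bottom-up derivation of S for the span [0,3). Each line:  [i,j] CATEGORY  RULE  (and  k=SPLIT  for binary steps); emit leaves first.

[0,3] S   <
  [0,1] "clearly" : S\NP
  [1,3] S\(S\NP)   <
    [1,2] "liked" : N
    [2,3] "saw" : (S\(S\NP))\N

[0,1] S\NP  lex  "clearly"
[1,2] N  lex  "liked"
[2,3] (S\(S\NP))\N  lex  "saw"
[1,3] S\(S\NP)  <  k=2
[0,3] S  <  k=1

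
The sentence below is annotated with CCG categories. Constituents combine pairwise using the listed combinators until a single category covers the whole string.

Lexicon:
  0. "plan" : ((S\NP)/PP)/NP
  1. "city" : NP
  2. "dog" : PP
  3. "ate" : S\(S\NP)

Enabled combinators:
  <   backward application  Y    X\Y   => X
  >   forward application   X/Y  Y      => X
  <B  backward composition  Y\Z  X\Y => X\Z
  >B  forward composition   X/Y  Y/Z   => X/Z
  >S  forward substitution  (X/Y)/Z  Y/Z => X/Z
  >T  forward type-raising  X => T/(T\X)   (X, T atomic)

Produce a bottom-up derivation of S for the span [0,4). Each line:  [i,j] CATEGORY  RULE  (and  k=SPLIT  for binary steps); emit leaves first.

[0,1] ((S\NP)/PP)/NP  lex  "plan"
[1,2] NP  lex  "city"
[0,2] (S\NP)/PP  >  k=1
[2,3] PP  lex  "dog"
[0,3] S\NP  >  k=2
[3,4] S\(S\NP)  lex  "ate"
[0,4] S  <  k=3

[0,4] S   <
  [0,3] S\NP   >
    [0,2] (S\NP)/PP   >
      [0,1] "plan" : ((S\NP)/PP)/NP
      [1,2] "city" : NP
    [2,3] "dog" : PP
  [3,4] "ate" : S\(S\NP)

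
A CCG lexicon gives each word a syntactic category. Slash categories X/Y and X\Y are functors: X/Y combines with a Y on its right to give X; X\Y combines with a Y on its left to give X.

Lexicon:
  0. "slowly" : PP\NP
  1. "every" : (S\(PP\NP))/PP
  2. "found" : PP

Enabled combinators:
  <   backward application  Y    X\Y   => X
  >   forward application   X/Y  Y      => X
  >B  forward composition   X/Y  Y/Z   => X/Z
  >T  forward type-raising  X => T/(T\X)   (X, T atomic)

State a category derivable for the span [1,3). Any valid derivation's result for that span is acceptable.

[0,3] S   <
  [0,1] "slowly" : PP\NP
  [1,3] S\(PP\NP)   >
    [1,2] "every" : (S\(PP\NP))/PP
    [2,3] "found" : PP

S\(PP\NP)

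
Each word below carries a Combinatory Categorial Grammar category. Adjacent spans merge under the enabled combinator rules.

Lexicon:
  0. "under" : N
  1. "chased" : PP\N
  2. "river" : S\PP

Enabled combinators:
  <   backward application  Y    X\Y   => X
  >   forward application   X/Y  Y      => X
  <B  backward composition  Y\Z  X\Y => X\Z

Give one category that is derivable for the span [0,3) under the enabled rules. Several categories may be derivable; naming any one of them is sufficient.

S

[0,3] S   <
  [0,2] PP   <
    [0,1] "under" : N
    [1,2] "chased" : PP\N
  [2,3] "river" : S\PP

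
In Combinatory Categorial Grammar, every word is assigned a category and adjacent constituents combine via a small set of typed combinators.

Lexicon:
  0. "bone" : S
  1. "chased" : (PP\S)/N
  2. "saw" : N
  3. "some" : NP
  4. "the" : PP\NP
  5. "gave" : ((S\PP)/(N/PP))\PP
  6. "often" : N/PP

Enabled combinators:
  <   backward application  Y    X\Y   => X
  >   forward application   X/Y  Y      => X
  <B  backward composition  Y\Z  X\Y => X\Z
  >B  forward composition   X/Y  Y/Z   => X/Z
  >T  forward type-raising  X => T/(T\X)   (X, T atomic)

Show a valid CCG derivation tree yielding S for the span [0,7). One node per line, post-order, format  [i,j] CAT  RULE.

[0,7] S   <
  [0,3] PP   <
    [0,1] "bone" : S
    [1,3] PP\S   >
      [1,2] "chased" : (PP\S)/N
      [2,3] "saw" : N
  [3,7] S\PP   >
    [3,6] (S\PP)/(N/PP)   <
      [3,5] PP   >
        [3,4] PP/(PP\NP)   >T
          [3,4] "some" : NP
        [4,5] "the" : PP\NP
      [5,6] "gave" : ((S\PP)/(N/PP))\PP
    [6,7] "often" : N/PP

[0,1] S  lex  "bone"
[1,2] (PP\S)/N  lex  "chased"
[2,3] N  lex  "saw"
[1,3] PP\S  >  k=2
[0,3] PP  <  k=1
[3,4] NP  lex  "some"
[3,4] PP/(PP\NP)  >T
[4,5] PP\NP  lex  "the"
[3,5] PP  >  k=4
[5,6] ((S\PP)/(N/PP))\PP  lex  "gave"
[3,6] (S\PP)/(N/PP)  <  k=5
[6,7] N/PP  lex  "often"
[3,7] S\PP  >  k=6
[0,7] S  <  k=3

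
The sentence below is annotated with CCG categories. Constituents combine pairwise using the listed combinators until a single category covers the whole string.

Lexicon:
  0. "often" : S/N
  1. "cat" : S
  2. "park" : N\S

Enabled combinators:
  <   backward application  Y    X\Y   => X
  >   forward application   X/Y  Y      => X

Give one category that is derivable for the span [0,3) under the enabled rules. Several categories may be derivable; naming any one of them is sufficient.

S

[0,3] S   >
  [0,1] "often" : S/N
  [1,3] N   <
    [1,2] "cat" : S
    [2,3] "park" : N\S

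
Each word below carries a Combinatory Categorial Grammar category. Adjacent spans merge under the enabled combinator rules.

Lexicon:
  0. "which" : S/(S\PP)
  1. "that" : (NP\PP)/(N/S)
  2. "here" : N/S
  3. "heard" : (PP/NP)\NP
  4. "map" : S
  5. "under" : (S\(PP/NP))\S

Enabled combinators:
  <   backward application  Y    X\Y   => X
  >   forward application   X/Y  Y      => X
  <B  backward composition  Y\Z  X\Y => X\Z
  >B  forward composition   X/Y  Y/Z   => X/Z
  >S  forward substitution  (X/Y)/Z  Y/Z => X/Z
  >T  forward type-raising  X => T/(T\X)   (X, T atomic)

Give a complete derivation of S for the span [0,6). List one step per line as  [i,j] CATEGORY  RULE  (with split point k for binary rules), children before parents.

[0,6] S   >
  [0,1] "which" : S/(S\PP)
  [1,6] S\PP   <B
    [1,3] NP\PP   >
      [1,2] "that" : (NP\PP)/(N/S)
      [2,3] "here" : N/S
    [3,6] S\NP   <B
      [3,4] "heard" : (PP/NP)\NP
      [4,6] S\(PP/NP)   <
        [4,5] "map" : S
        [5,6] "under" : (S\(PP/NP))\S

[0,1] S/(S\PP)  lex  "which"
[1,2] (NP\PP)/(N/S)  lex  "that"
[2,3] N/S  lex  "here"
[1,3] NP\PP  >  k=2
[3,4] (PP/NP)\NP  lex  "heard"
[4,5] S  lex  "map"
[5,6] (S\(PP/NP))\S  lex  "under"
[4,6] S\(PP/NP)  <  k=5
[3,6] S\NP  <B  k=4
[1,6] S\PP  <B  k=3
[0,6] S  >  k=1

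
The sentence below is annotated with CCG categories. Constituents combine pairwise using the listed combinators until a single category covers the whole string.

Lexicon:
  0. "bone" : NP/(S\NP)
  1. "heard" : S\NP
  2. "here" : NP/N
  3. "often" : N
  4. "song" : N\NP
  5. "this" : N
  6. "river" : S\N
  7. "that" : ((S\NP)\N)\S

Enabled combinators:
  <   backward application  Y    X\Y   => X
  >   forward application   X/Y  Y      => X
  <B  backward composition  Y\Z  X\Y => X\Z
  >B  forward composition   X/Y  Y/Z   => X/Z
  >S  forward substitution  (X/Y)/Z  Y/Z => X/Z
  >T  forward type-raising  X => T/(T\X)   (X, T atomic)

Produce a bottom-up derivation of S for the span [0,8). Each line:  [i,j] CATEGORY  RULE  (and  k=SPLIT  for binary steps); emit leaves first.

[0,8] S   <
  [0,2] NP   >
    [0,1] "bone" : NP/(S\NP)
    [1,2] "heard" : S\NP
  [2,8] S\NP   <
    [2,5] N   <
      [2,4] NP   >
        [2,3] "here" : NP/N
        [3,4] "often" : N
      [4,5] "song" : N\NP
    [5,8] (S\NP)\N   <
      [5,7] S   >
        [5,6] S/(S\N)   >T
          [5,6] "this" : N
        [6,7] "river" : S\N
      [7,8] "that" : ((S\NP)\N)\S

[0,1] NP/(S\NP)  lex  "bone"
[1,2] S\NP  lex  "heard"
[0,2] NP  >  k=1
[2,3] NP/N  lex  "here"
[3,4] N  lex  "often"
[2,4] NP  >  k=3
[4,5] N\NP  lex  "song"
[2,5] N  <  k=4
[5,6] N  lex  "this"
[5,6] S/(S\N)  >T
[6,7] S\N  lex  "river"
[5,7] S  >  k=6
[7,8] ((S\NP)\N)\S  lex  "that"
[5,8] (S\NP)\N  <  k=7
[2,8] S\NP  <  k=5
[0,8] S  <  k=2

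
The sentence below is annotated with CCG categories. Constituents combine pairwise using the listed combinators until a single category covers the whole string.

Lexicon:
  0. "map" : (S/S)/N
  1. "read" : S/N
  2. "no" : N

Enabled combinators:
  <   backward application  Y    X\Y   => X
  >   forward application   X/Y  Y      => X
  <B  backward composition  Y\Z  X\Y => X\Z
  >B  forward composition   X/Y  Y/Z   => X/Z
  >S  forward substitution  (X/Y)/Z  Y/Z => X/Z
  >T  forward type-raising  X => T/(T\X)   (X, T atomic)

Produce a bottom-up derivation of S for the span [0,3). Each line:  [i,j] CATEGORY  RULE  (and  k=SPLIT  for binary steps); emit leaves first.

[0,1] (S/S)/N  lex  "map"
[1,2] S/N  lex  "read"
[0,2] S/N  >S  k=1
[2,3] N  lex  "no"
[0,3] S  >  k=2

[0,3] S   >
  [0,2] S/N   >S
    [0,1] "map" : (S/S)/N
    [1,2] "read" : S/N
  [2,3] "no" : N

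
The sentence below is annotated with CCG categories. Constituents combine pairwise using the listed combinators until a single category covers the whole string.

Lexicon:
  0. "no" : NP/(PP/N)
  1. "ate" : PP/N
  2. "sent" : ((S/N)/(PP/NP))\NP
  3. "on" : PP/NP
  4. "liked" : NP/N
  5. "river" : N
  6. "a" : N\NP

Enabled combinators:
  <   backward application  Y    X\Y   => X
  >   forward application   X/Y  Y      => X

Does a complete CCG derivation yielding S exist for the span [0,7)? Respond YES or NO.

[0,7] S   >
  [0,4] S/N   >
    [0,3] (S/N)/(PP/NP)   <
      [0,2] NP   >
        [0,1] "no" : NP/(PP/N)
        [1,2] "ate" : PP/N
      [2,3] "sent" : ((S/N)/(PP/NP))\NP
    [3,4] "on" : PP/NP
  [4,7] N   <
    [4,6] NP   >
      [4,5] "liked" : NP/N
      [5,6] "river" : N
    [6,7] "a" : N\NP

YES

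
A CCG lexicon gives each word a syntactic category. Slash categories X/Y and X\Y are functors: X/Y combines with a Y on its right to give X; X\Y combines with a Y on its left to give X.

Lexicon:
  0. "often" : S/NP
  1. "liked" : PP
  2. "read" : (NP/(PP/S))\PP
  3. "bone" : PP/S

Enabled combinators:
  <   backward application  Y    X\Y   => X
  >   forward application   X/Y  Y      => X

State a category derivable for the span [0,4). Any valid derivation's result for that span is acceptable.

S

[0,4] S   >
  [0,1] "often" : S/NP
  [1,4] NP   >
    [1,3] NP/(PP/S)   <
      [1,2] "liked" : PP
      [2,3] "read" : (NP/(PP/S))\PP
    [3,4] "bone" : PP/S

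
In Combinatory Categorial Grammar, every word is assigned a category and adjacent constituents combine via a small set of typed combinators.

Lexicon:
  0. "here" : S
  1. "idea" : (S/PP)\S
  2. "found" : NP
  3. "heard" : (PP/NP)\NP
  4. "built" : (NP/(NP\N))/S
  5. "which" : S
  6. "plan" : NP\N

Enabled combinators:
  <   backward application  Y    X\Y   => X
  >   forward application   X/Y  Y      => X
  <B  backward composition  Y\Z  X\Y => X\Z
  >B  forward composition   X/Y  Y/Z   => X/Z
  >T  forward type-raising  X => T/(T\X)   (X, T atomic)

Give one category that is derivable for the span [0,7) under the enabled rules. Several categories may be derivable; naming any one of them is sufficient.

[0,7] S   >
  [0,4] S/NP   >B
    [0,2] S/PP   <
      [0,1] "here" : S
      [1,2] "idea" : (S/PP)\S
    [2,4] PP/NP   <
      [2,3] "found" : NP
      [3,4] "heard" : (PP/NP)\NP
  [4,7] NP   >
    [4,6] NP/(NP\N)   >
      [4,5] "built" : (NP/(NP\N))/S
      [5,6] "which" : S
    [6,7] "plan" : NP\N

S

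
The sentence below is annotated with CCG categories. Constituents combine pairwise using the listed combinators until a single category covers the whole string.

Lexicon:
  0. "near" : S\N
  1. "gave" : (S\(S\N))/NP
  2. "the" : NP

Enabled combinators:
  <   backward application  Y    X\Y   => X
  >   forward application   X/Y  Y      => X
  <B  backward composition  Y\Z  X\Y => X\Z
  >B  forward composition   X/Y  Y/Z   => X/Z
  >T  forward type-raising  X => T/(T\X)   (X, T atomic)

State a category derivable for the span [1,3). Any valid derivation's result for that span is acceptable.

[0,3] S   <
  [0,1] "near" : S\N
  [1,3] S\(S\N)   >
    [1,2] "gave" : (S\(S\N))/NP
    [2,3] "the" : NP

S\(S\N)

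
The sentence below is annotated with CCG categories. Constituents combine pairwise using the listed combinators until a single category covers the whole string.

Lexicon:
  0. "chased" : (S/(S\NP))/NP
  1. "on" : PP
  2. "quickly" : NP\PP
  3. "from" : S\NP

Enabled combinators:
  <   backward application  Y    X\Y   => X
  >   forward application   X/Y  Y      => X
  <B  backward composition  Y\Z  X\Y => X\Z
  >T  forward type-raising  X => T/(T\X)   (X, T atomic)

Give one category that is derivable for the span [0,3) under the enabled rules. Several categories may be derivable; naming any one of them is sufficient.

S/(S\NP)

[0,4] S   >
  [0,3] S/(S\NP)   >
    [0,1] "chased" : (S/(S\NP))/NP
    [1,3] NP   <
      [1,2] "on" : PP
      [2,3] "quickly" : NP\PP
  [3,4] "from" : S\NP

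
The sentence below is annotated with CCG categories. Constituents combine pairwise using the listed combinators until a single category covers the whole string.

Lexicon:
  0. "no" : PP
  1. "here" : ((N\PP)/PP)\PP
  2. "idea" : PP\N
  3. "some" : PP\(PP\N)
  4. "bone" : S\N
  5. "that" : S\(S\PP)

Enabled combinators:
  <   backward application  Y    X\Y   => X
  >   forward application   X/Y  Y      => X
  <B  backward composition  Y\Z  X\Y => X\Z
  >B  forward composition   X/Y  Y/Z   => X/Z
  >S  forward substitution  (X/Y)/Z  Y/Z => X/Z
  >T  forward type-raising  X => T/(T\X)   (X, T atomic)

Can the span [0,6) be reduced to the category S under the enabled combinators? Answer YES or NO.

YES

[0,6] S   <
  [0,5] S\PP   <B
    [0,4] N\PP   >
      [0,2] (N\PP)/PP   <
        [0,1] "no" : PP
        [1,2] "here" : ((N\PP)/PP)\PP
      [2,4] PP   <
        [2,3] "idea" : PP\N
        [3,4] "some" : PP\(PP\N)
    [4,5] "bone" : S\N
  [5,6] "that" : S\(S\PP)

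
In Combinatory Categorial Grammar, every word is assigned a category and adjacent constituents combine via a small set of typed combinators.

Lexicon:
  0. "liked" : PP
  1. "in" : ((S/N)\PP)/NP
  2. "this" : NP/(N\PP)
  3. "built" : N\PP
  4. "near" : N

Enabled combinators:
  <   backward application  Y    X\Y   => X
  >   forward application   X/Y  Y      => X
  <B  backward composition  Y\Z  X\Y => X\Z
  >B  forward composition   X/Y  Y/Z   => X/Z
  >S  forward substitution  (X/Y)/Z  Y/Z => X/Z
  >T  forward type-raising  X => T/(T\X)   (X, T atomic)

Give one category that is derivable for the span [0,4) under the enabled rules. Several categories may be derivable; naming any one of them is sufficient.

S/N

[0,5] S   >
  [0,4] S/N   <
    [0,1] "liked" : PP
    [1,4] (S/N)\PP   >
      [1,2] "in" : ((S/N)\PP)/NP
      [2,4] NP   >
        [2,3] "this" : NP/(N\PP)
        [3,4] "built" : N\PP
  [4,5] "near" : N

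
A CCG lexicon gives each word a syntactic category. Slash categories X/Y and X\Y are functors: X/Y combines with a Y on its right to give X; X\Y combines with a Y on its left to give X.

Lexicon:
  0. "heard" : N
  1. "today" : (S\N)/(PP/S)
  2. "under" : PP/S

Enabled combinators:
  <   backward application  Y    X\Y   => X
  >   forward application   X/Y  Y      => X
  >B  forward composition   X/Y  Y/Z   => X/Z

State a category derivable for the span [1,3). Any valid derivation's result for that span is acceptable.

[0,3] S   <
  [0,1] "heard" : N
  [1,3] S\N   >
    [1,2] "today" : (S\N)/(PP/S)
    [2,3] "under" : PP/S

S\N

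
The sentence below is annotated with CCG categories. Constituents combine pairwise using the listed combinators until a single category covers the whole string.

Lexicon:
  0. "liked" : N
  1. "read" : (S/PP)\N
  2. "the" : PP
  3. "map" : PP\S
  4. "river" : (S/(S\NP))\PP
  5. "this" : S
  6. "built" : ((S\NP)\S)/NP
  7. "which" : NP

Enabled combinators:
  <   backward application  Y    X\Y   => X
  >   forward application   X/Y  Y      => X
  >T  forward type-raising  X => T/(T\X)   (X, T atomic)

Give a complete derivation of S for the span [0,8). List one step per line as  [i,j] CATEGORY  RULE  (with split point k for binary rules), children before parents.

[0,8] S   >
  [0,5] S/(S\NP)   <
    [0,4] PP   <
      [0,3] S   >
        [0,2] S/PP   <
          [0,1] "liked" : N
          [1,2] "read" : (S/PP)\N
        [2,3] "the" : PP
      [3,4] "map" : PP\S
    [4,5] "river" : (S/(S\NP))\PP
  [5,8] S\NP   <
    [5,6] "this" : S
    [6,8] (S\NP)\S   >
      [6,7] "built" : ((S\NP)\S)/NP
      [7,8] "which" : NP

[0,1] N  lex  "liked"
[1,2] (S/PP)\N  lex  "read"
[0,2] S/PP  <  k=1
[2,3] PP  lex  "the"
[0,3] S  >  k=2
[3,4] PP\S  lex  "map"
[0,4] PP  <  k=3
[4,5] (S/(S\NP))\PP  lex  "river"
[0,5] S/(S\NP)  <  k=4
[5,6] S  lex  "this"
[6,7] ((S\NP)\S)/NP  lex  "built"
[7,8] NP  lex  "which"
[6,8] (S\NP)\S  >  k=7
[5,8] S\NP  <  k=6
[0,8] S  >  k=5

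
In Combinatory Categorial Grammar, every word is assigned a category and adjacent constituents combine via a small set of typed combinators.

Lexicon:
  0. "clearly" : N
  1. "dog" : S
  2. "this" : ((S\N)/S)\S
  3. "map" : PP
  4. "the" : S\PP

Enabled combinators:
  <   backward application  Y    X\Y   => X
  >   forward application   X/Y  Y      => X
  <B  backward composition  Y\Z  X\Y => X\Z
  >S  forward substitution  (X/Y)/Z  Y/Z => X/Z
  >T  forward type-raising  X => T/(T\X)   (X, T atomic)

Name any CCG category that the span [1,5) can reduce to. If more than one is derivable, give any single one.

[0,5] S   <
  [0,1] "clearly" : N
  [1,5] S\N   >
    [1,3] (S\N)/S   <
      [1,2] "dog" : S
      [2,3] "this" : ((S\N)/S)\S
    [3,5] S   <
      [3,4] "map" : PP
      [4,5] "the" : S\PP

S\N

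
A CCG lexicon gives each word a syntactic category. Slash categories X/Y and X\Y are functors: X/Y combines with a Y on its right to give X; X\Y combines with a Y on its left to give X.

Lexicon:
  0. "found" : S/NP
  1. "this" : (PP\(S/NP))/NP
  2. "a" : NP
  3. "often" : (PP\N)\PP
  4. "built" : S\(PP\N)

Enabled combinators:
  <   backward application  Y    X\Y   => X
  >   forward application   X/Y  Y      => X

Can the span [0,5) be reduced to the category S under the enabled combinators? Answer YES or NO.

YES

[0,5] S   <
  [0,4] PP\N   <
    [0,3] PP   <
      [0,1] "found" : S/NP
      [1,3] PP\(S/NP)   >
        [1,2] "this" : (PP\(S/NP))/NP
        [2,3] "a" : NP
    [3,4] "often" : (PP\N)\PP
  [4,5] "built" : S\(PP\N)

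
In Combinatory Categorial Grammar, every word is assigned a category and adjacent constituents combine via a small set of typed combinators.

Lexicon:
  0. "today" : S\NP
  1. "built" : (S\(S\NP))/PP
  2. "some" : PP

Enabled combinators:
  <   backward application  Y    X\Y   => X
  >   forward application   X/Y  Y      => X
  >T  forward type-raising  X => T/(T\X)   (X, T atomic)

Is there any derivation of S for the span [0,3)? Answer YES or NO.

[0,3] S   <
  [0,1] "today" : S\NP
  [1,3] S\(S\NP)   >
    [1,2] "built" : (S\(S\NP))/PP
    [2,3] "some" : PP

YES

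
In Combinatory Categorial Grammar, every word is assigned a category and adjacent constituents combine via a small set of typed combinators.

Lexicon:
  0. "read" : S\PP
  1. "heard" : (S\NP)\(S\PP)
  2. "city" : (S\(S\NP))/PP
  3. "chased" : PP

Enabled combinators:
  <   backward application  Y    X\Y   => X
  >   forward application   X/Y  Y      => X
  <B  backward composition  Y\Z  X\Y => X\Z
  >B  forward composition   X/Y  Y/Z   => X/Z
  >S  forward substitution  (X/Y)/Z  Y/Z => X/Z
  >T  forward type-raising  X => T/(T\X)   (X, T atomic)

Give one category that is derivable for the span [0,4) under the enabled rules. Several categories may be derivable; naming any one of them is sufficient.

S

[0,4] S   <
  [0,2] S\NP   <
    [0,1] "read" : S\PP
    [1,2] "heard" : (S\NP)\(S\PP)
  [2,4] S\(S\NP)   >
    [2,3] "city" : (S\(S\NP))/PP
    [3,4] "chased" : PP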